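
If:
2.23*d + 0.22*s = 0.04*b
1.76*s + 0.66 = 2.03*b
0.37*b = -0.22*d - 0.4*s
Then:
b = 0.18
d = 0.02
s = -0.17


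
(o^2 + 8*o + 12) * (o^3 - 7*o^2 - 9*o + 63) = o^5 + o^4 - 53*o^3 - 93*o^2 + 396*o + 756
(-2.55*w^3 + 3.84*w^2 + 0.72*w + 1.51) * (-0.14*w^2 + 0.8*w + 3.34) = 0.357*w^5 - 2.5776*w^4 - 5.5458*w^3 + 13.1902*w^2 + 3.6128*w + 5.0434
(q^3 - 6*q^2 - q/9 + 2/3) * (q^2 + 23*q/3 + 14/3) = q^5 + 5*q^4/3 - 373*q^3/9 - 761*q^2/27 + 124*q/27 + 28/9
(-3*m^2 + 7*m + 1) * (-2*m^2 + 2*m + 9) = 6*m^4 - 20*m^3 - 15*m^2 + 65*m + 9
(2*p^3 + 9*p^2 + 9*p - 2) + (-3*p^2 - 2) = 2*p^3 + 6*p^2 + 9*p - 4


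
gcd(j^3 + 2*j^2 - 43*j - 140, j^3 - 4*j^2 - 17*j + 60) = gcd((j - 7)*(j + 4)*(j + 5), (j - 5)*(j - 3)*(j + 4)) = j + 4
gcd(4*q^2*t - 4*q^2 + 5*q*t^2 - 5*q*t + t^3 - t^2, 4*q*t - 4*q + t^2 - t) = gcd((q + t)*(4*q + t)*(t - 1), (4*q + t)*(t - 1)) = 4*q*t - 4*q + t^2 - t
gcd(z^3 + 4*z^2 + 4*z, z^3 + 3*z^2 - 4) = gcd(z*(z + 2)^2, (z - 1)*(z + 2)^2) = z^2 + 4*z + 4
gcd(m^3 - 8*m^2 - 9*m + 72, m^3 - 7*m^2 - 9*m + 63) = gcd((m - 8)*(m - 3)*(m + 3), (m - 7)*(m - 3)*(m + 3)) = m^2 - 9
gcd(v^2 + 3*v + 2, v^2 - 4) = v + 2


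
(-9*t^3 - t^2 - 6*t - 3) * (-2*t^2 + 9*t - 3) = 18*t^5 - 79*t^4 + 30*t^3 - 45*t^2 - 9*t + 9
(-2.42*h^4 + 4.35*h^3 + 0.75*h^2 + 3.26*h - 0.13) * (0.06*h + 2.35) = -0.1452*h^5 - 5.426*h^4 + 10.2675*h^3 + 1.9581*h^2 + 7.6532*h - 0.3055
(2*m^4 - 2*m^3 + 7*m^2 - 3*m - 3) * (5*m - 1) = 10*m^5 - 12*m^4 + 37*m^3 - 22*m^2 - 12*m + 3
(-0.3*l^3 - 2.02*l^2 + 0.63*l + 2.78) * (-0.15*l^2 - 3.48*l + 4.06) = 0.045*l^5 + 1.347*l^4 + 5.7171*l^3 - 10.8106*l^2 - 7.1166*l + 11.2868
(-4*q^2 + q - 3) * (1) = -4*q^2 + q - 3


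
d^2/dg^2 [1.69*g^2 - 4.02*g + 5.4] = 3.38000000000000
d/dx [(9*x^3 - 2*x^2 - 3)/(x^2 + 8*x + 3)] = (9*x^4 + 144*x^3 + 65*x^2 - 6*x + 24)/(x^4 + 16*x^3 + 70*x^2 + 48*x + 9)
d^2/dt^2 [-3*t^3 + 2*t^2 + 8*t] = 4 - 18*t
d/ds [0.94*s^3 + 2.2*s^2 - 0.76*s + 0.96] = 2.82*s^2 + 4.4*s - 0.76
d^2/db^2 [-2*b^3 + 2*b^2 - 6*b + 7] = 4 - 12*b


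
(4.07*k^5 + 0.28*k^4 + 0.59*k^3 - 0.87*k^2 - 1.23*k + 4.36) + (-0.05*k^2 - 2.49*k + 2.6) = 4.07*k^5 + 0.28*k^4 + 0.59*k^3 - 0.92*k^2 - 3.72*k + 6.96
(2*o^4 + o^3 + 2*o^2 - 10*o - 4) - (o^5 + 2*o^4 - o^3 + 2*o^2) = -o^5 + 2*o^3 - 10*o - 4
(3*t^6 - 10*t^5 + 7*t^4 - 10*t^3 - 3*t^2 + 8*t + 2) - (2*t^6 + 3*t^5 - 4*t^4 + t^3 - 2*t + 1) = t^6 - 13*t^5 + 11*t^4 - 11*t^3 - 3*t^2 + 10*t + 1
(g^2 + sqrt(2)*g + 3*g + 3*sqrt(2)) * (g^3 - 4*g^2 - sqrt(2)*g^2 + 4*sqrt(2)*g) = g^5 - g^4 - 14*g^3 + 2*g^2 + 24*g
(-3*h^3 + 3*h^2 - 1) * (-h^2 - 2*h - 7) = 3*h^5 + 3*h^4 + 15*h^3 - 20*h^2 + 2*h + 7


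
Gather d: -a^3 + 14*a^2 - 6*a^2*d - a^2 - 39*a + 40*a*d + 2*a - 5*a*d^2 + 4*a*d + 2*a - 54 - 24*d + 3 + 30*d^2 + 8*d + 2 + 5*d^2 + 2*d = -a^3 + 13*a^2 - 35*a + d^2*(35 - 5*a) + d*(-6*a^2 + 44*a - 14) - 49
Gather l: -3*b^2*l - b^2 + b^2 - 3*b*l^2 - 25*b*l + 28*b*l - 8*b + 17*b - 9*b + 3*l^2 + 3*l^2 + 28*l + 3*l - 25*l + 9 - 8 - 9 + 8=l^2*(6 - 3*b) + l*(-3*b^2 + 3*b + 6)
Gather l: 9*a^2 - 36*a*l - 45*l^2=9*a^2 - 36*a*l - 45*l^2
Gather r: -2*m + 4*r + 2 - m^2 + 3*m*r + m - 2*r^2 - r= -m^2 - m - 2*r^2 + r*(3*m + 3) + 2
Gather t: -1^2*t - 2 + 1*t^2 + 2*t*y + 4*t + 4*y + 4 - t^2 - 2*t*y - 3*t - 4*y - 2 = 0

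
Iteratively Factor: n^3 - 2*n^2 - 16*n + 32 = (n - 2)*(n^2 - 16) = (n - 2)*(n + 4)*(n - 4)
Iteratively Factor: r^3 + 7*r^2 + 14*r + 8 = (r + 4)*(r^2 + 3*r + 2) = (r + 2)*(r + 4)*(r + 1)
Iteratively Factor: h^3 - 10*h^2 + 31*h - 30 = (h - 3)*(h^2 - 7*h + 10) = (h - 3)*(h - 2)*(h - 5)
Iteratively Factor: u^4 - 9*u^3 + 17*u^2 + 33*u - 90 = (u - 5)*(u^3 - 4*u^2 - 3*u + 18) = (u - 5)*(u - 3)*(u^2 - u - 6) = (u - 5)*(u - 3)*(u + 2)*(u - 3)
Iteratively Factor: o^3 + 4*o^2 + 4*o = (o + 2)*(o^2 + 2*o) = (o + 2)^2*(o)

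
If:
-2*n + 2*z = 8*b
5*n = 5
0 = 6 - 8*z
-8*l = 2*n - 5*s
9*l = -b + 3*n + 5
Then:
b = -1/16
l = 43/48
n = 1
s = 11/6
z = 3/4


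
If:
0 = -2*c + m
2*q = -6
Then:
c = m/2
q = -3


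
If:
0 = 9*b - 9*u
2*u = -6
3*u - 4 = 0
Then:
No Solution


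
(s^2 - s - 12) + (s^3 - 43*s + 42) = s^3 + s^2 - 44*s + 30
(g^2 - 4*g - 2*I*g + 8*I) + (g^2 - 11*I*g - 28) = 2*g^2 - 4*g - 13*I*g - 28 + 8*I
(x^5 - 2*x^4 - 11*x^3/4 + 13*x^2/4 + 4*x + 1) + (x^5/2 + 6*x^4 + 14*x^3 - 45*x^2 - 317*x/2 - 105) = 3*x^5/2 + 4*x^4 + 45*x^3/4 - 167*x^2/4 - 309*x/2 - 104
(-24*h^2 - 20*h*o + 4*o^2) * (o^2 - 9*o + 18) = -24*h^2*o^2 + 216*h^2*o - 432*h^2 - 20*h*o^3 + 180*h*o^2 - 360*h*o + 4*o^4 - 36*o^3 + 72*o^2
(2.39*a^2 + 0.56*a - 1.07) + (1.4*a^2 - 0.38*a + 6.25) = 3.79*a^2 + 0.18*a + 5.18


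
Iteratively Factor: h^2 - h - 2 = (h - 2)*(h + 1)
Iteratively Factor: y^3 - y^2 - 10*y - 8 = (y - 4)*(y^2 + 3*y + 2) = (y - 4)*(y + 2)*(y + 1)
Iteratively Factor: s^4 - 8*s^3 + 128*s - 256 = (s + 4)*(s^3 - 12*s^2 + 48*s - 64) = (s - 4)*(s + 4)*(s^2 - 8*s + 16) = (s - 4)^2*(s + 4)*(s - 4)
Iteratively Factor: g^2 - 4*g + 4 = (g - 2)*(g - 2)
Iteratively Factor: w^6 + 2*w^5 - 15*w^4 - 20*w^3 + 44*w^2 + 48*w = (w - 3)*(w^5 + 5*w^4 - 20*w^2 - 16*w) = (w - 3)*(w + 4)*(w^4 + w^3 - 4*w^2 - 4*w) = (w - 3)*(w - 2)*(w + 4)*(w^3 + 3*w^2 + 2*w) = w*(w - 3)*(w - 2)*(w + 4)*(w^2 + 3*w + 2) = w*(w - 3)*(w - 2)*(w + 2)*(w + 4)*(w + 1)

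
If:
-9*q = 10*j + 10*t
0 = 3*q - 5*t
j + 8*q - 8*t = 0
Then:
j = 0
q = 0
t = 0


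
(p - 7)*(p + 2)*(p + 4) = p^3 - p^2 - 34*p - 56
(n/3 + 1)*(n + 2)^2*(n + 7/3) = n^4/3 + 28*n^3/9 + 97*n^2/9 + 148*n/9 + 28/3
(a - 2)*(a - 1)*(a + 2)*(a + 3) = a^4 + 2*a^3 - 7*a^2 - 8*a + 12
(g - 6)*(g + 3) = g^2 - 3*g - 18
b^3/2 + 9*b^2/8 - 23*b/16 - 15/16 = (b/2 + 1/4)*(b - 5/4)*(b + 3)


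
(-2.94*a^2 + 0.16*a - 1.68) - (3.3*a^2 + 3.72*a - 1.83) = -6.24*a^2 - 3.56*a + 0.15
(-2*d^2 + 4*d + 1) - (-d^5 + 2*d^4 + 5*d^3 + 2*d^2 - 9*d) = d^5 - 2*d^4 - 5*d^3 - 4*d^2 + 13*d + 1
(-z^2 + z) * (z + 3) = -z^3 - 2*z^2 + 3*z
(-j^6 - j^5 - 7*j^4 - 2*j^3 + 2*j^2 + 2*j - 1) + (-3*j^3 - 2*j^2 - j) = -j^6 - j^5 - 7*j^4 - 5*j^3 + j - 1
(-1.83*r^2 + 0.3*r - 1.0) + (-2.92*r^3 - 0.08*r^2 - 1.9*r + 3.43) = -2.92*r^3 - 1.91*r^2 - 1.6*r + 2.43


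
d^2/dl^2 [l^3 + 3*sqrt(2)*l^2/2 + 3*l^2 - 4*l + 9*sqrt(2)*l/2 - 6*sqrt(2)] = 6*l + 3*sqrt(2) + 6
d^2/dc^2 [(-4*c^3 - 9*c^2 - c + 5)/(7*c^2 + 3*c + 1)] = 8*(33*c^3 + 222*c^2 + 81*c + 1)/(343*c^6 + 441*c^5 + 336*c^4 + 153*c^3 + 48*c^2 + 9*c + 1)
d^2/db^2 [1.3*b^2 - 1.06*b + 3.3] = 2.60000000000000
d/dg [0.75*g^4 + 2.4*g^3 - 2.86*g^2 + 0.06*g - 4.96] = 3.0*g^3 + 7.2*g^2 - 5.72*g + 0.06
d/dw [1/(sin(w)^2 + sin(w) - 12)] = -(2*sin(w) + 1)*cos(w)/(sin(w)^2 + sin(w) - 12)^2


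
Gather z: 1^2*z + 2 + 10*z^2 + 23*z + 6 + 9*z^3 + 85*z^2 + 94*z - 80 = 9*z^3 + 95*z^2 + 118*z - 72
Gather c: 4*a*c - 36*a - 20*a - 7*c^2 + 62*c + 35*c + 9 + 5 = -56*a - 7*c^2 + c*(4*a + 97) + 14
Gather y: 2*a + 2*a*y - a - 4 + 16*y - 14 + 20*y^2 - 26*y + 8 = a + 20*y^2 + y*(2*a - 10) - 10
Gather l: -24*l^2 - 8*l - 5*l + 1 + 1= -24*l^2 - 13*l + 2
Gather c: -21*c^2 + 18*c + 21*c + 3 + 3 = -21*c^2 + 39*c + 6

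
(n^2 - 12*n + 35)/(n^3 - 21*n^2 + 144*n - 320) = (n - 7)/(n^2 - 16*n + 64)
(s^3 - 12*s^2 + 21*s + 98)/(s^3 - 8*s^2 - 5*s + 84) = (s^2 - 5*s - 14)/(s^2 - s - 12)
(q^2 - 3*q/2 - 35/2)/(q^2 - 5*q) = (q + 7/2)/q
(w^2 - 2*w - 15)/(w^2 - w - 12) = (w - 5)/(w - 4)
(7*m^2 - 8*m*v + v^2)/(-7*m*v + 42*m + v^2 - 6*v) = (-m + v)/(v - 6)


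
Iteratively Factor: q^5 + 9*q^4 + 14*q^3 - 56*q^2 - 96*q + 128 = (q + 4)*(q^4 + 5*q^3 - 6*q^2 - 32*q + 32) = (q - 1)*(q + 4)*(q^3 + 6*q^2 - 32) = (q - 1)*(q + 4)^2*(q^2 + 2*q - 8) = (q - 1)*(q + 4)^3*(q - 2)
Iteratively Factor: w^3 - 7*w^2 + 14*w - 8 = (w - 2)*(w^2 - 5*w + 4) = (w - 4)*(w - 2)*(w - 1)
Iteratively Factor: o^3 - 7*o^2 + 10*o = (o - 2)*(o^2 - 5*o) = (o - 5)*(o - 2)*(o)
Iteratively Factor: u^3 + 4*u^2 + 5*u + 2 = (u + 1)*(u^2 + 3*u + 2) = (u + 1)*(u + 2)*(u + 1)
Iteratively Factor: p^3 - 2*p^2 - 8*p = (p - 4)*(p^2 + 2*p) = (p - 4)*(p + 2)*(p)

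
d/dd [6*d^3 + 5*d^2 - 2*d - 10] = 18*d^2 + 10*d - 2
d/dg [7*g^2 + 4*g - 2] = 14*g + 4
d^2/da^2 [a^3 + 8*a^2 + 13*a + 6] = 6*a + 16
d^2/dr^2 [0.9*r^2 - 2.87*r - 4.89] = 1.80000000000000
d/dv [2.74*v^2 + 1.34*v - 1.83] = 5.48*v + 1.34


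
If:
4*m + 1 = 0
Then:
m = -1/4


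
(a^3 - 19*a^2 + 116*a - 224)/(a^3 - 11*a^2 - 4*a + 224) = (a - 4)/(a + 4)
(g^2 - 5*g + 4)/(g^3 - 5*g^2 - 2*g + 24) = (g - 1)/(g^2 - g - 6)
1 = 1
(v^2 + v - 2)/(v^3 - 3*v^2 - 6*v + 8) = 1/(v - 4)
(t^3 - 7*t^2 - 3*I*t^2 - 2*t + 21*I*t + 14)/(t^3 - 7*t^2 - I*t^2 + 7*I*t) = (t - 2*I)/t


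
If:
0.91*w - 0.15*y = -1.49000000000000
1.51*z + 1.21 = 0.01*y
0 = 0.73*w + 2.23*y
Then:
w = -1.55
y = 0.51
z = -0.80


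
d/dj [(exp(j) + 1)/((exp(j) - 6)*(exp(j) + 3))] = (-exp(2*j) - 2*exp(j) - 15)*exp(j)/(exp(4*j) - 6*exp(3*j) - 27*exp(2*j) + 108*exp(j) + 324)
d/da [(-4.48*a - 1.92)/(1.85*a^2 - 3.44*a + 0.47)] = (8.288*a^2 + 7.104*a - 8.7104)/(3.4225*a^4 - 12.728*a^3 + 13.5726*a^2 - 3.2336*a + 0.2209)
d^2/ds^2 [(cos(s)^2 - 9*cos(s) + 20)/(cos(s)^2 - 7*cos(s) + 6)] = 2*((1 - cos(2*s))^2/4 - 17*cos(s) + 91*cos(2*s)/2 - 5*cos(3*s) - 947/2)/((cos(s) - 6)^3*(cos(s) - 1)^2)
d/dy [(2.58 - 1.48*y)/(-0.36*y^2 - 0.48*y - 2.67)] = (-0.5328*y^2 + 1.8576*y + 5.19)/(0.1296*y^4 + 0.3456*y^3 + 2.1528*y^2 + 2.5632*y + 7.1289)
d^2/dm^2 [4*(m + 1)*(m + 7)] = 8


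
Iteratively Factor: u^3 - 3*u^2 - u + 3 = (u - 1)*(u^2 - 2*u - 3) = (u - 1)*(u + 1)*(u - 3)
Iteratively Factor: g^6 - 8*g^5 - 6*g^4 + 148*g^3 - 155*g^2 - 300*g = (g - 3)*(g^5 - 5*g^4 - 21*g^3 + 85*g^2 + 100*g) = (g - 3)*(g + 4)*(g^4 - 9*g^3 + 15*g^2 + 25*g) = (g - 3)*(g + 1)*(g + 4)*(g^3 - 10*g^2 + 25*g) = (g - 5)*(g - 3)*(g + 1)*(g + 4)*(g^2 - 5*g) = g*(g - 5)*(g - 3)*(g + 1)*(g + 4)*(g - 5)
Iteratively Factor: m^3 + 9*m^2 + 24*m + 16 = (m + 1)*(m^2 + 8*m + 16) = (m + 1)*(m + 4)*(m + 4)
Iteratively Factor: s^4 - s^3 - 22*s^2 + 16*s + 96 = (s + 2)*(s^3 - 3*s^2 - 16*s + 48) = (s - 3)*(s + 2)*(s^2 - 16) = (s - 3)*(s + 2)*(s + 4)*(s - 4)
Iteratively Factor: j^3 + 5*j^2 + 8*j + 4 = (j + 2)*(j^2 + 3*j + 2) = (j + 2)^2*(j + 1)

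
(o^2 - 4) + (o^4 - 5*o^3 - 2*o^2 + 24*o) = o^4 - 5*o^3 - o^2 + 24*o - 4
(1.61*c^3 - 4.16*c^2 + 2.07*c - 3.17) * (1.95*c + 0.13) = 3.1395*c^4 - 7.9027*c^3 + 3.4957*c^2 - 5.9124*c - 0.4121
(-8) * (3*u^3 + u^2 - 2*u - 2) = -24*u^3 - 8*u^2 + 16*u + 16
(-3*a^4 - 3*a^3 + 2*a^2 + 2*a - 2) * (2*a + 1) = -6*a^5 - 9*a^4 + a^3 + 6*a^2 - 2*a - 2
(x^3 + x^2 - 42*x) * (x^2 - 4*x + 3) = x^5 - 3*x^4 - 43*x^3 + 171*x^2 - 126*x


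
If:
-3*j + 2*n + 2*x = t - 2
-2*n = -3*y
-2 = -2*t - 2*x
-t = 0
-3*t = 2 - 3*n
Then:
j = 16/9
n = 2/3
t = 0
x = 1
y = 4/9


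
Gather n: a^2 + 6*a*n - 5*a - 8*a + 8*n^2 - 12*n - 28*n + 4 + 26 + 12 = a^2 - 13*a + 8*n^2 + n*(6*a - 40) + 42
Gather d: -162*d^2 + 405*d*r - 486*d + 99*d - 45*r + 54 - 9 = -162*d^2 + d*(405*r - 387) - 45*r + 45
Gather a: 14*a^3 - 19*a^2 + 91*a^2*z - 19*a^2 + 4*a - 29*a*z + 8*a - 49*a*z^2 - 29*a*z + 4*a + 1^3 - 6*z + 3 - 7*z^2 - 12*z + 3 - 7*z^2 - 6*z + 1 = 14*a^3 + a^2*(91*z - 38) + a*(-49*z^2 - 58*z + 16) - 14*z^2 - 24*z + 8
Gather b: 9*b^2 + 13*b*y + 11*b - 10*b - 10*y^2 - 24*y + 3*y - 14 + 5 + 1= 9*b^2 + b*(13*y + 1) - 10*y^2 - 21*y - 8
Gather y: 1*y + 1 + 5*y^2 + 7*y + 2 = 5*y^2 + 8*y + 3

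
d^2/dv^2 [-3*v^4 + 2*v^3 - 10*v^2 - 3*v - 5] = -36*v^2 + 12*v - 20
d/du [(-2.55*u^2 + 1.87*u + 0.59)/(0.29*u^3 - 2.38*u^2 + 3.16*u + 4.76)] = (0.7395*u^4 - 1.0846*u^3 - 4.1207*u^2 - 21.4676*u + 7.0368)/(0.0841*u^6 - 1.3804*u^5 + 7.4972*u^4 - 12.2808*u^3 - 12.672*u^2 + 30.0832*u + 22.6576)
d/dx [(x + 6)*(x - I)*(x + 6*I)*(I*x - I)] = 4*I*x^3 + 15*x^2*(-1 + I) - 50*x + 30 + 30*I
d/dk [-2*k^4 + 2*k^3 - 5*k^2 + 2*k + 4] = -8*k^3 + 6*k^2 - 10*k + 2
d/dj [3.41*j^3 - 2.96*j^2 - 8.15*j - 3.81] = 10.23*j^2 - 5.92*j - 8.15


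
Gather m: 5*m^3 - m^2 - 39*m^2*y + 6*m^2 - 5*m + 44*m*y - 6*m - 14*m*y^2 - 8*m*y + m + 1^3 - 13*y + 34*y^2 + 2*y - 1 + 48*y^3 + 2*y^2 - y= 5*m^3 + m^2*(5 - 39*y) + m*(-14*y^2 + 36*y - 10) + 48*y^3 + 36*y^2 - 12*y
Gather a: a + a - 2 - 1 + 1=2*a - 2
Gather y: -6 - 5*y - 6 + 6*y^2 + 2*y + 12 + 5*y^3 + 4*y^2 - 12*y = 5*y^3 + 10*y^2 - 15*y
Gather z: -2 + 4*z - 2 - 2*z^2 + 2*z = -2*z^2 + 6*z - 4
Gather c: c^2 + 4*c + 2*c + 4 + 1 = c^2 + 6*c + 5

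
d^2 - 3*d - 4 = (d - 4)*(d + 1)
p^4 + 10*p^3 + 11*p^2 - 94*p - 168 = (p - 3)*(p + 2)*(p + 4)*(p + 7)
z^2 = z^2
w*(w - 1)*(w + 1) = w^3 - w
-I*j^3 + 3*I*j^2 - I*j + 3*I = (j - 3)*(j - I)*(-I*j + 1)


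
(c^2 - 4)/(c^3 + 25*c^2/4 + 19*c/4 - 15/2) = 4*(c - 2)/(4*c^2 + 17*c - 15)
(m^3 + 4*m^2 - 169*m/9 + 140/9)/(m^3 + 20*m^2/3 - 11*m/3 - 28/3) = (m - 5/3)/(m + 1)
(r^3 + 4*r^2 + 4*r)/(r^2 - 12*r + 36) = r*(r^2 + 4*r + 4)/(r^2 - 12*r + 36)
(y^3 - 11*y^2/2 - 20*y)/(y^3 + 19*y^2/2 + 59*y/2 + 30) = y*(y - 8)/(y^2 + 7*y + 12)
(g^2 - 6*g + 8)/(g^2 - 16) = (g - 2)/(g + 4)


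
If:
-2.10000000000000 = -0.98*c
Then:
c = 2.14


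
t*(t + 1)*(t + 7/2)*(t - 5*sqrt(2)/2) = t^4 - 5*sqrt(2)*t^3/2 + 9*t^3/2 - 45*sqrt(2)*t^2/4 + 7*t^2/2 - 35*sqrt(2)*t/4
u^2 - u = u*(u - 1)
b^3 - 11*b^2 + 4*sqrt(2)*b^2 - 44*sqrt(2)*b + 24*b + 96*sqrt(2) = (b - 8)*(b - 3)*(b + 4*sqrt(2))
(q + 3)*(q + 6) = q^2 + 9*q + 18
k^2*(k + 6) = k^3 + 6*k^2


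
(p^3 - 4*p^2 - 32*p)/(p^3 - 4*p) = (p^2 - 4*p - 32)/(p^2 - 4)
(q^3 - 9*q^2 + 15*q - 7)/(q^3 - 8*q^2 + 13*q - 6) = (q - 7)/(q - 6)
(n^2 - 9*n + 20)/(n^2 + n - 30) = (n - 4)/(n + 6)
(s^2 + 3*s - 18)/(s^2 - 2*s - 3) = (s + 6)/(s + 1)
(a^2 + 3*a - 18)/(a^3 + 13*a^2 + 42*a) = (a - 3)/(a*(a + 7))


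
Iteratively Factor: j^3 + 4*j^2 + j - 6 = (j - 1)*(j^2 + 5*j + 6) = (j - 1)*(j + 3)*(j + 2)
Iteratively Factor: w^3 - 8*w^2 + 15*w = (w)*(w^2 - 8*w + 15) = w*(w - 3)*(w - 5)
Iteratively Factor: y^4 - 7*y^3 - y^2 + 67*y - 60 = (y + 3)*(y^3 - 10*y^2 + 29*y - 20) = (y - 5)*(y + 3)*(y^2 - 5*y + 4) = (y - 5)*(y - 1)*(y + 3)*(y - 4)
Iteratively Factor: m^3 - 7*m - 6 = (m + 1)*(m^2 - m - 6) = (m + 1)*(m + 2)*(m - 3)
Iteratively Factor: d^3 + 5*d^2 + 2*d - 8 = (d + 4)*(d^2 + d - 2) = (d + 2)*(d + 4)*(d - 1)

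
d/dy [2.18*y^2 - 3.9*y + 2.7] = 4.36*y - 3.9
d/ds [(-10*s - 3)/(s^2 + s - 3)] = (-10*s^2 - 10*s + (2*s + 1)*(10*s + 3) + 30)/(s^2 + s - 3)^2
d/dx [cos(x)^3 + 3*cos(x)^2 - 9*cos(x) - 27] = 3*(sin(x)^2 - 2*cos(x) + 2)*sin(x)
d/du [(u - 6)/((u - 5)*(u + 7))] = (-u^2 + 12*u - 23)/(u^4 + 4*u^3 - 66*u^2 - 140*u + 1225)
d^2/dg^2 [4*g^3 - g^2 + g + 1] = 24*g - 2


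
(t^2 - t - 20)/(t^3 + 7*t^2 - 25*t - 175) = (t + 4)/(t^2 + 12*t + 35)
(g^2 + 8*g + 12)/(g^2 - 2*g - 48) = (g + 2)/(g - 8)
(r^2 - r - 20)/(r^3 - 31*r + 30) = (r + 4)/(r^2 + 5*r - 6)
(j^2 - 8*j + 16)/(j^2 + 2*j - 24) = (j - 4)/(j + 6)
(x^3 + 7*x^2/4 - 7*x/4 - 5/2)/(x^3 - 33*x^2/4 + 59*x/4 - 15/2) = (x^2 + 3*x + 2)/(x^2 - 7*x + 6)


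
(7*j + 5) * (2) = 14*j + 10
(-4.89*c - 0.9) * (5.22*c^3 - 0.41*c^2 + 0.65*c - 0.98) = -25.5258*c^4 - 2.6931*c^3 - 2.8095*c^2 + 4.2072*c + 0.882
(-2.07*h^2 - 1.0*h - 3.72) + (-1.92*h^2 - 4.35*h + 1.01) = -3.99*h^2 - 5.35*h - 2.71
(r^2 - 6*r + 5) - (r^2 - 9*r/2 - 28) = 33 - 3*r/2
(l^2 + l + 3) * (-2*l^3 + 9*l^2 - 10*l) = -2*l^5 + 7*l^4 - 7*l^3 + 17*l^2 - 30*l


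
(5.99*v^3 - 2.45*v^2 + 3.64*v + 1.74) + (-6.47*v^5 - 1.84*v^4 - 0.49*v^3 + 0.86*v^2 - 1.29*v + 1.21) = -6.47*v^5 - 1.84*v^4 + 5.5*v^3 - 1.59*v^2 + 2.35*v + 2.95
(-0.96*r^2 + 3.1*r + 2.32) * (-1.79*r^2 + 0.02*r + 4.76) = 1.7184*r^4 - 5.5682*r^3 - 8.6604*r^2 + 14.8024*r + 11.0432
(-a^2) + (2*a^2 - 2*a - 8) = a^2 - 2*a - 8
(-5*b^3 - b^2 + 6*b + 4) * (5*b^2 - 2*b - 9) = -25*b^5 + 5*b^4 + 77*b^3 + 17*b^2 - 62*b - 36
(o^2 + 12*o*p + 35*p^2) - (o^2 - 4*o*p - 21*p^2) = 16*o*p + 56*p^2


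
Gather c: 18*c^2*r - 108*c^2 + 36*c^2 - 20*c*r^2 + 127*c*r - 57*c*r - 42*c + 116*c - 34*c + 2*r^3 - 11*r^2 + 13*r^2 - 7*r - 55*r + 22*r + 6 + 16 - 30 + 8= c^2*(18*r - 72) + c*(-20*r^2 + 70*r + 40) + 2*r^3 + 2*r^2 - 40*r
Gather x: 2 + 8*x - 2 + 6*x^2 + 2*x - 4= 6*x^2 + 10*x - 4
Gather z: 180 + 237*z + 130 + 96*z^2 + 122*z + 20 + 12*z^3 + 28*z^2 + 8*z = 12*z^3 + 124*z^2 + 367*z + 330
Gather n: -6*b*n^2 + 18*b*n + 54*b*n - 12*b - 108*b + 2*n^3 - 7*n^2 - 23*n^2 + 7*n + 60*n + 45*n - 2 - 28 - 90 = -120*b + 2*n^3 + n^2*(-6*b - 30) + n*(72*b + 112) - 120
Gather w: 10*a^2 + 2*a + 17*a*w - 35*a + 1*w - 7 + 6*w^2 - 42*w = 10*a^2 - 33*a + 6*w^2 + w*(17*a - 41) - 7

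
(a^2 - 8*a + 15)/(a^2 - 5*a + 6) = (a - 5)/(a - 2)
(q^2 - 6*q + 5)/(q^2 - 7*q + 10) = (q - 1)/(q - 2)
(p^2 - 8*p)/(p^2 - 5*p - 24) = p/(p + 3)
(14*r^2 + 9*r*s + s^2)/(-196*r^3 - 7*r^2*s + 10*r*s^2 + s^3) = (-2*r - s)/(28*r^2 - 3*r*s - s^2)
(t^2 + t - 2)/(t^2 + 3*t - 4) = (t + 2)/(t + 4)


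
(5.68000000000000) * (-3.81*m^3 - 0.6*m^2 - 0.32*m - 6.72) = -21.6408*m^3 - 3.408*m^2 - 1.8176*m - 38.1696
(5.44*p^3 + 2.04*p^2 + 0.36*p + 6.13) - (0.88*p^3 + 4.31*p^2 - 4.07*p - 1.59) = 4.56*p^3 - 2.27*p^2 + 4.43*p + 7.72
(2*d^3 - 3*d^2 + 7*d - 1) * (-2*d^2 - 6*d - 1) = -4*d^5 - 6*d^4 + 2*d^3 - 37*d^2 - d + 1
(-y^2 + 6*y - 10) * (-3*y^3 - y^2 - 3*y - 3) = 3*y^5 - 17*y^4 + 27*y^3 - 5*y^2 + 12*y + 30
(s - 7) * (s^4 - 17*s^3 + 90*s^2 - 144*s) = s^5 - 24*s^4 + 209*s^3 - 774*s^2 + 1008*s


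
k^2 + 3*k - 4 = (k - 1)*(k + 4)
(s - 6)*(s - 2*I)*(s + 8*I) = s^3 - 6*s^2 + 6*I*s^2 + 16*s - 36*I*s - 96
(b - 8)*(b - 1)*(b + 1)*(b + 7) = b^4 - b^3 - 57*b^2 + b + 56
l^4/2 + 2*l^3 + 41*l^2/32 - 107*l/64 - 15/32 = (l/2 + 1)*(l - 3/4)*(l + 1/4)*(l + 5/2)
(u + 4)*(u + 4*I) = u^2 + 4*u + 4*I*u + 16*I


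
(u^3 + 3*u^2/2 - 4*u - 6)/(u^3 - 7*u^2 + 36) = (u^2 - u/2 - 3)/(u^2 - 9*u + 18)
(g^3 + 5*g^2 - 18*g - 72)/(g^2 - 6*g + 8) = (g^2 + 9*g + 18)/(g - 2)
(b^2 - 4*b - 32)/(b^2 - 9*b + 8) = (b + 4)/(b - 1)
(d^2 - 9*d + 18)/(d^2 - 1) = (d^2 - 9*d + 18)/(d^2 - 1)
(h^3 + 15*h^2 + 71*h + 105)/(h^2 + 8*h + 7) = (h^2 + 8*h + 15)/(h + 1)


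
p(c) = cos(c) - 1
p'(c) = -sin(c)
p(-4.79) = -0.92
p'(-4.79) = -1.00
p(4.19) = -1.50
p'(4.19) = 0.87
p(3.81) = -1.78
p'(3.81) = 0.62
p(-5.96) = -0.05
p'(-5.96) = -0.32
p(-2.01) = -1.43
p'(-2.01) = 0.91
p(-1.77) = -1.20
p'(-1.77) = 0.98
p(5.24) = -0.50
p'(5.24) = 0.86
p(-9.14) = -1.96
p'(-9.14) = 0.28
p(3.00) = -1.99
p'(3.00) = -0.14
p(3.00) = -1.99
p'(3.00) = -0.14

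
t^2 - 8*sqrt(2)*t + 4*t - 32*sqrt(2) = (t + 4)*(t - 8*sqrt(2))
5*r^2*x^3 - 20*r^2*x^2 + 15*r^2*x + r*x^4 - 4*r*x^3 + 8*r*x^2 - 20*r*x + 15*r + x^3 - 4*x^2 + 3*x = (5*r + x)*(x - 3)*(x - 1)*(r*x + 1)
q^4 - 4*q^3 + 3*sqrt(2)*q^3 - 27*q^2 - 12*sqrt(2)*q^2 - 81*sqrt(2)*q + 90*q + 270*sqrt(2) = (q - 6)*(q - 3)*(q + 5)*(q + 3*sqrt(2))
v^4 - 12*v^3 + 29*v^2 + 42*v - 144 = (v - 8)*(v - 3)^2*(v + 2)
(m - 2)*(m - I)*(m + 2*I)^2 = m^4 - 2*m^3 + 3*I*m^3 - 6*I*m^2 + 4*I*m - 8*I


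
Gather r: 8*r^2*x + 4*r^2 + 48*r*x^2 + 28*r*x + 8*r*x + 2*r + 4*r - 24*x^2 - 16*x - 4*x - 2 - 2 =r^2*(8*x + 4) + r*(48*x^2 + 36*x + 6) - 24*x^2 - 20*x - 4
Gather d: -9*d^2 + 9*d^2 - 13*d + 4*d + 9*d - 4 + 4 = 0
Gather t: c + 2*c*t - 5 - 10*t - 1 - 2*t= c + t*(2*c - 12) - 6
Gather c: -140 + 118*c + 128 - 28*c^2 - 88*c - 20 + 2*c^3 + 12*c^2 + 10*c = 2*c^3 - 16*c^2 + 40*c - 32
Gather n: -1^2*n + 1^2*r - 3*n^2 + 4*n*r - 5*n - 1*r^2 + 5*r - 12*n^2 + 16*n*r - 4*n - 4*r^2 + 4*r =-15*n^2 + n*(20*r - 10) - 5*r^2 + 10*r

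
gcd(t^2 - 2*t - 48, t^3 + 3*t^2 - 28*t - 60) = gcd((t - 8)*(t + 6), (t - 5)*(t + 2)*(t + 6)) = t + 6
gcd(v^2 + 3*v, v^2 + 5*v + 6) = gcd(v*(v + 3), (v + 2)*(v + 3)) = v + 3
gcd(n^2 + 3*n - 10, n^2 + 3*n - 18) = 1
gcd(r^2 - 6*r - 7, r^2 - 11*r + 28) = r - 7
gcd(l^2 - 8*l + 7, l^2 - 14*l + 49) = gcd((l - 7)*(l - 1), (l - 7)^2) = l - 7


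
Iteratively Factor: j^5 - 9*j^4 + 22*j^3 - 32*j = (j - 2)*(j^4 - 7*j^3 + 8*j^2 + 16*j) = (j - 2)*(j + 1)*(j^3 - 8*j^2 + 16*j) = (j - 4)*(j - 2)*(j + 1)*(j^2 - 4*j) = j*(j - 4)*(j - 2)*(j + 1)*(j - 4)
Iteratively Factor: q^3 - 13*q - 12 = (q - 4)*(q^2 + 4*q + 3) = (q - 4)*(q + 1)*(q + 3)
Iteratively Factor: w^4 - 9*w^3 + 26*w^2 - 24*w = (w - 2)*(w^3 - 7*w^2 + 12*w) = (w - 4)*(w - 2)*(w^2 - 3*w) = (w - 4)*(w - 3)*(w - 2)*(w)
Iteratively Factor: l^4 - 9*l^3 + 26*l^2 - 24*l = (l - 3)*(l^3 - 6*l^2 + 8*l) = l*(l - 3)*(l^2 - 6*l + 8) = l*(l - 3)*(l - 2)*(l - 4)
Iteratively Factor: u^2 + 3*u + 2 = (u + 1)*(u + 2)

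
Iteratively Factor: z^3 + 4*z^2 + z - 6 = (z - 1)*(z^2 + 5*z + 6) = (z - 1)*(z + 3)*(z + 2)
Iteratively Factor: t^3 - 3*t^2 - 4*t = (t + 1)*(t^2 - 4*t) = t*(t + 1)*(t - 4)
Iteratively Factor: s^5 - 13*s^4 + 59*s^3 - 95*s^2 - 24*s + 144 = (s + 1)*(s^4 - 14*s^3 + 73*s^2 - 168*s + 144) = (s - 4)*(s + 1)*(s^3 - 10*s^2 + 33*s - 36) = (s - 4)*(s - 3)*(s + 1)*(s^2 - 7*s + 12) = (s - 4)^2*(s - 3)*(s + 1)*(s - 3)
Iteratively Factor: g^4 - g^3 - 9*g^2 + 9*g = (g - 1)*(g^3 - 9*g) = (g - 3)*(g - 1)*(g^2 + 3*g) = g*(g - 3)*(g - 1)*(g + 3)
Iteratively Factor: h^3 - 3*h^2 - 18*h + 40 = (h + 4)*(h^2 - 7*h + 10) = (h - 5)*(h + 4)*(h - 2)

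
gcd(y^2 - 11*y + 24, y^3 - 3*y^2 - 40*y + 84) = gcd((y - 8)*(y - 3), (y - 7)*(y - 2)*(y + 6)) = 1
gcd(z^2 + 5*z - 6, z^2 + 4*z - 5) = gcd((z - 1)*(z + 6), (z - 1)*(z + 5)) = z - 1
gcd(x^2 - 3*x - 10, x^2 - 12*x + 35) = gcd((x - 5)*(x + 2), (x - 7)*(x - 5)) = x - 5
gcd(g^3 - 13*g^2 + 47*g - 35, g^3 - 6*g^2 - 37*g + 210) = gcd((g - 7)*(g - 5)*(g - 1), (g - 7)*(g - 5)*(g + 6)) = g^2 - 12*g + 35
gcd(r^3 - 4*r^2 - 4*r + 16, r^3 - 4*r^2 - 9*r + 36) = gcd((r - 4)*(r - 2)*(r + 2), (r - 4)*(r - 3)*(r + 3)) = r - 4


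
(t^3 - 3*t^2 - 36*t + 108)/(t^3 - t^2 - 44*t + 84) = (t^2 + 3*t - 18)/(t^2 + 5*t - 14)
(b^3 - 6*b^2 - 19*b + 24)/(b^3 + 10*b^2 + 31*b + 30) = (b^2 - 9*b + 8)/(b^2 + 7*b + 10)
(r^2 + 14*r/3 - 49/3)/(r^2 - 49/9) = 3*(r + 7)/(3*r + 7)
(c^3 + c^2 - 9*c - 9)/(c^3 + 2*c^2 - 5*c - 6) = (c - 3)/(c - 2)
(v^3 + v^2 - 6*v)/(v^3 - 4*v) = (v + 3)/(v + 2)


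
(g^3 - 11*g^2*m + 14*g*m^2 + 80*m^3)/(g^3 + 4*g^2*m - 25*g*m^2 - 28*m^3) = (g^3 - 11*g^2*m + 14*g*m^2 + 80*m^3)/(g^3 + 4*g^2*m - 25*g*m^2 - 28*m^3)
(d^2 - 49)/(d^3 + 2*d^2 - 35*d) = (d - 7)/(d*(d - 5))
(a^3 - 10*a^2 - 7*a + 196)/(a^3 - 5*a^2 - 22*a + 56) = (a - 7)/(a - 2)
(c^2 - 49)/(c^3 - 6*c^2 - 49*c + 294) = 1/(c - 6)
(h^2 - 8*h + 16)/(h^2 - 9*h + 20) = (h - 4)/(h - 5)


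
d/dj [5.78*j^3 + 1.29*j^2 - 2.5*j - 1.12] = 17.34*j^2 + 2.58*j - 2.5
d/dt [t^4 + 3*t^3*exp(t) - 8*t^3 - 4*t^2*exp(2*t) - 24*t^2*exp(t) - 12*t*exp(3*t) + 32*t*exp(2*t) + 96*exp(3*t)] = 3*t^3*exp(t) + 4*t^3 - 8*t^2*exp(2*t) - 15*t^2*exp(t) - 24*t^2 - 36*t*exp(3*t) + 56*t*exp(2*t) - 48*t*exp(t) + 276*exp(3*t) + 32*exp(2*t)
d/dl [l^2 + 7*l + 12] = 2*l + 7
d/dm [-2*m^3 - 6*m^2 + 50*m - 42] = -6*m^2 - 12*m + 50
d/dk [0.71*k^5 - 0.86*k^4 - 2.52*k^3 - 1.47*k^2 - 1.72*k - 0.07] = 3.55*k^4 - 3.44*k^3 - 7.56*k^2 - 2.94*k - 1.72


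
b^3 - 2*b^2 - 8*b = b*(b - 4)*(b + 2)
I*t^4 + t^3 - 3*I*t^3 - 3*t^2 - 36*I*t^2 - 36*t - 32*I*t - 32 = (t - 8)*(t + 4)*(t - I)*(I*t + I)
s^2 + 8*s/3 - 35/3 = (s - 7/3)*(s + 5)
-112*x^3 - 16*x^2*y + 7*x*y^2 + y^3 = (-4*x + y)*(4*x + y)*(7*x + y)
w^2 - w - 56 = (w - 8)*(w + 7)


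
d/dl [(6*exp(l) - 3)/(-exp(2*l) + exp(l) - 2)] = 3*((2*exp(l) - 1)^2 - 2*exp(2*l) + 2*exp(l) - 4)*exp(l)/(exp(2*l) - exp(l) + 2)^2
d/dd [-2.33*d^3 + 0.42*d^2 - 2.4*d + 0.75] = -6.99*d^2 + 0.84*d - 2.4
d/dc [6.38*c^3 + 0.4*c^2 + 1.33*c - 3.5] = 19.14*c^2 + 0.8*c + 1.33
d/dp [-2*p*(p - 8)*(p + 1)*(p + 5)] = -8*p^3 + 12*p^2 + 172*p + 80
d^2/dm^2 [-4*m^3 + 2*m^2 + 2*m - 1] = 4 - 24*m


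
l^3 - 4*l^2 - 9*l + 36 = (l - 4)*(l - 3)*(l + 3)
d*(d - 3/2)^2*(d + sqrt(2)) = d^4 - 3*d^3 + sqrt(2)*d^3 - 3*sqrt(2)*d^2 + 9*d^2/4 + 9*sqrt(2)*d/4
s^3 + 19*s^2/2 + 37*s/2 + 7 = (s + 1/2)*(s + 2)*(s + 7)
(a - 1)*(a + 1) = a^2 - 1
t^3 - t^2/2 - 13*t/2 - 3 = (t - 3)*(t + 1/2)*(t + 2)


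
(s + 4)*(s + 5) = s^2 + 9*s + 20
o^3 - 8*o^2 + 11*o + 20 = (o - 5)*(o - 4)*(o + 1)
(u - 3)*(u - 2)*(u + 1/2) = u^3 - 9*u^2/2 + 7*u/2 + 3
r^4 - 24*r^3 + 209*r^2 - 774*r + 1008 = (r - 8)*(r - 7)*(r - 6)*(r - 3)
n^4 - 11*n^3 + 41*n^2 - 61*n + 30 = (n - 5)*(n - 3)*(n - 2)*(n - 1)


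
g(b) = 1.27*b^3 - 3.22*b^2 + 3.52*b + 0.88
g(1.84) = 4.37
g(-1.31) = -12.11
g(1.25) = 2.73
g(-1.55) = -17.04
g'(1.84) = 4.57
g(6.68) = 259.27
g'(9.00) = 254.17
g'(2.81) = 15.51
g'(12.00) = 474.88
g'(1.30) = 1.59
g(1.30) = 2.80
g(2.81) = 13.52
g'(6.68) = 130.51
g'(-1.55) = 22.66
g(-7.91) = -856.97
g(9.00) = 697.57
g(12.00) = 1774.00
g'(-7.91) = 292.84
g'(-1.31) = 18.49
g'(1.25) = 1.42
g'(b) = 3.81*b^2 - 6.44*b + 3.52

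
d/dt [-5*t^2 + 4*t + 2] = 4 - 10*t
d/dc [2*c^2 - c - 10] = 4*c - 1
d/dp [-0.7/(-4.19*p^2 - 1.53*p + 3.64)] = (-5.866*p - 1.071)/(4.19*p^2 + 1.53*p - 3.64)^2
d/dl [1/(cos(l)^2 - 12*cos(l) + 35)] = 2*(cos(l) - 6)*sin(l)/(cos(l)^2 - 12*cos(l) + 35)^2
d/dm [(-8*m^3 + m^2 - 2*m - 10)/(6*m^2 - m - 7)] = (-48*m^4 + 16*m^3 + 179*m^2 + 106*m + 4)/(36*m^4 - 12*m^3 - 83*m^2 + 14*m + 49)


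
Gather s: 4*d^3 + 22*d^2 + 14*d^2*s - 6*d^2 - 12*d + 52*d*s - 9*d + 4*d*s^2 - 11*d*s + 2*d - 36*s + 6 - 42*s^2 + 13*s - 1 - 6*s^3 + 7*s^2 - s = 4*d^3 + 16*d^2 - 19*d - 6*s^3 + s^2*(4*d - 35) + s*(14*d^2 + 41*d - 24) + 5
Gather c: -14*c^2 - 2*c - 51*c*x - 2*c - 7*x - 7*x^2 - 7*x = -14*c^2 + c*(-51*x - 4) - 7*x^2 - 14*x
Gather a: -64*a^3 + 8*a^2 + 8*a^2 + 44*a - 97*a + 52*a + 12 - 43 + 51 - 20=-64*a^3 + 16*a^2 - a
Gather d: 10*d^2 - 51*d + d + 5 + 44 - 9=10*d^2 - 50*d + 40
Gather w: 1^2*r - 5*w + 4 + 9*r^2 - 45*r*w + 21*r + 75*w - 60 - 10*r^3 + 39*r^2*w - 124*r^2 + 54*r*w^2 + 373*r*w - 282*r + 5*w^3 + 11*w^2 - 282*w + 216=-10*r^3 - 115*r^2 - 260*r + 5*w^3 + w^2*(54*r + 11) + w*(39*r^2 + 328*r - 212) + 160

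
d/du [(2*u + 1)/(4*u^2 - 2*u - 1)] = 8*u*(-u - 1)/(16*u^4 - 16*u^3 - 4*u^2 + 4*u + 1)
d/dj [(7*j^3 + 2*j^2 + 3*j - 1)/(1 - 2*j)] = (-28*j^3 + 17*j^2 + 4*j + 1)/(4*j^2 - 4*j + 1)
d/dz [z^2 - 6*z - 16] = 2*z - 6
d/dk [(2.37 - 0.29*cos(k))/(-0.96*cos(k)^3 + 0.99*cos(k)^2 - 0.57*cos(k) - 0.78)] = (0.5568*cos(k)^3 - 7.1127*cos(k)^2 + 4.6926*cos(k) - 1.5771)*sin(k)/(0.9216*cos(k)^6 - 1.9008*cos(k)^5 + 2.0745*cos(k)^4 + 0.369*cos(k)^3 - 1.2195*cos(k)^2 + 0.8892*cos(k) + 0.6084)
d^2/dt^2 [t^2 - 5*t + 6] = 2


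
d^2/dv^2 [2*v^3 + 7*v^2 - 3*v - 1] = 12*v + 14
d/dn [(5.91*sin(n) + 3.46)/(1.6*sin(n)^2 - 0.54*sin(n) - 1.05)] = (-11.072*sin(n) + 4.728*cos(2*n) - 9.0651)*cos(n)/(-1.6*sin(n)^2 + 0.54*sin(n) + 1.05)^2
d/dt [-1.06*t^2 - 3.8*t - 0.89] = -2.12*t - 3.8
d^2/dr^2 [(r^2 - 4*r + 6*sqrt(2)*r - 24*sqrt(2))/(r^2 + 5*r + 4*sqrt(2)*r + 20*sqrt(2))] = 2*(-9*r^3 + 2*sqrt(2)*r^3 - 132*sqrt(2)*r^2 - 1296*r - 120*sqrt(2)*r - 1928*sqrt(2) - 720)/(r^6 + 15*r^5 + 12*sqrt(2)*r^5 + 171*r^4 + 180*sqrt(2)*r^4 + 1028*sqrt(2)*r^3 + 1565*r^3 + 3420*sqrt(2)*r^2 + 7200*r^2 + 12000*r + 9600*sqrt(2)*r + 16000*sqrt(2))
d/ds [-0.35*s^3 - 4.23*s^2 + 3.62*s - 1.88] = -1.05*s^2 - 8.46*s + 3.62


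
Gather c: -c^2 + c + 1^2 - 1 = -c^2 + c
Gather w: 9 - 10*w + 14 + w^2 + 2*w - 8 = w^2 - 8*w + 15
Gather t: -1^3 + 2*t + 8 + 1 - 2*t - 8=0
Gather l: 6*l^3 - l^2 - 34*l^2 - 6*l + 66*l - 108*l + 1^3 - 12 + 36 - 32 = 6*l^3 - 35*l^2 - 48*l - 7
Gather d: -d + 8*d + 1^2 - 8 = 7*d - 7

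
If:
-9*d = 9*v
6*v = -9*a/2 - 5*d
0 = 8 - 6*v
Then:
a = -8/27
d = -4/3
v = 4/3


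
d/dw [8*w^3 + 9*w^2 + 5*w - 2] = 24*w^2 + 18*w + 5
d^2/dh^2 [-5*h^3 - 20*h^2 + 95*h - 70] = -30*h - 40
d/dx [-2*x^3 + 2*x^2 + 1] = 2*x*(2 - 3*x)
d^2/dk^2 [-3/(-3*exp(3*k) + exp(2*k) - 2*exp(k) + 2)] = 3*((-27*exp(2*k) + 4*exp(k) - 2)*(3*exp(3*k) - exp(2*k) + 2*exp(k) - 2) + 2*(9*exp(2*k) - 2*exp(k) + 2)^2*exp(k))*exp(k)/(3*exp(3*k) - exp(2*k) + 2*exp(k) - 2)^3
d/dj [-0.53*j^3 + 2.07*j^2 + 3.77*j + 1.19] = -1.59*j^2 + 4.14*j + 3.77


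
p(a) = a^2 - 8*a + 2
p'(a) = 2*a - 8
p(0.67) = -2.91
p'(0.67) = -6.66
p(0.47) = -1.54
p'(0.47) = -7.06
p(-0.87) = 9.72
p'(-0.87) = -9.74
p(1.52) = -7.85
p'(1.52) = -4.96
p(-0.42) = 5.54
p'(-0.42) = -8.84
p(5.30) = -12.31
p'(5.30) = 2.60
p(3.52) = -13.77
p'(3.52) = -0.96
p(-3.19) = 37.70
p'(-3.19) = -14.38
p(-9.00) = 155.00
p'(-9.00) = -26.00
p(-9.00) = 155.00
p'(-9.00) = -26.00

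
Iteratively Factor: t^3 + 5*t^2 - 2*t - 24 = (t - 2)*(t^2 + 7*t + 12) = (t - 2)*(t + 4)*(t + 3)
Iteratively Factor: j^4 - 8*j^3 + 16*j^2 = (j)*(j^3 - 8*j^2 + 16*j) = j^2*(j^2 - 8*j + 16) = j^2*(j - 4)*(j - 4)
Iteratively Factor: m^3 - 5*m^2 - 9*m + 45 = (m - 3)*(m^2 - 2*m - 15) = (m - 3)*(m + 3)*(m - 5)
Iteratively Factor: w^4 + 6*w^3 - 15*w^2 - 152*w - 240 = (w - 5)*(w^3 + 11*w^2 + 40*w + 48) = (w - 5)*(w + 3)*(w^2 + 8*w + 16) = (w - 5)*(w + 3)*(w + 4)*(w + 4)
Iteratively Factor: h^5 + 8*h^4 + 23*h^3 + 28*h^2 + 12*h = (h + 3)*(h^4 + 5*h^3 + 8*h^2 + 4*h) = (h + 2)*(h + 3)*(h^3 + 3*h^2 + 2*h) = (h + 1)*(h + 2)*(h + 3)*(h^2 + 2*h) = h*(h + 1)*(h + 2)*(h + 3)*(h + 2)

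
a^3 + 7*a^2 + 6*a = a*(a + 1)*(a + 6)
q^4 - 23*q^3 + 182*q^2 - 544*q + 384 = (q - 8)^2*(q - 6)*(q - 1)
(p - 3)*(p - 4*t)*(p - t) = p^3 - 5*p^2*t - 3*p^2 + 4*p*t^2 + 15*p*t - 12*t^2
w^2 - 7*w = w*(w - 7)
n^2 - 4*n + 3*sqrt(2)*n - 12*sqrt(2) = (n - 4)*(n + 3*sqrt(2))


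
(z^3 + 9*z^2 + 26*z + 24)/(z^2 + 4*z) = z + 5 + 6/z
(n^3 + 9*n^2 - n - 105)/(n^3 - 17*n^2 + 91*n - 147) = (n^2 + 12*n + 35)/(n^2 - 14*n + 49)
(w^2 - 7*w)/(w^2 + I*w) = (w - 7)/(w + I)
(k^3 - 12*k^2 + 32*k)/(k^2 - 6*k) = (k^2 - 12*k + 32)/(k - 6)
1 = 1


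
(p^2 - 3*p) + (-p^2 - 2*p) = -5*p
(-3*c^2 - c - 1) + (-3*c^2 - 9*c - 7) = -6*c^2 - 10*c - 8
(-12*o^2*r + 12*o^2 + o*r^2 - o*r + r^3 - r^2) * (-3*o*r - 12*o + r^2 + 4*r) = 36*o^3*r^2 + 108*o^3*r - 144*o^3 - 15*o^2*r^3 - 45*o^2*r^2 + 60*o^2*r - 2*o*r^4 - 6*o*r^3 + 8*o*r^2 + r^5 + 3*r^4 - 4*r^3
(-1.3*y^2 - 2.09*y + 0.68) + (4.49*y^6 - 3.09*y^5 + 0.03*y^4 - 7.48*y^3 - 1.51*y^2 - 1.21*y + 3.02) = 4.49*y^6 - 3.09*y^5 + 0.03*y^4 - 7.48*y^3 - 2.81*y^2 - 3.3*y + 3.7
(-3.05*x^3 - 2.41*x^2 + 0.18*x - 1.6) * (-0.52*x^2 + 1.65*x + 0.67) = 1.586*x^5 - 3.7793*x^4 - 6.1136*x^3 - 0.4857*x^2 - 2.5194*x - 1.072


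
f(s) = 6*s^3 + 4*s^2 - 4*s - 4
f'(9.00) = 1526.00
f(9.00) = 4658.00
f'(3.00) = 182.00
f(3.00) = 182.00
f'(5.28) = 540.05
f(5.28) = 969.58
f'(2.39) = 117.94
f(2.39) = 91.20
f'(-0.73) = -0.25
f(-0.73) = -1.28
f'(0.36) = 1.21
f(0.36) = -4.64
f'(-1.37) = 18.82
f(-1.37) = -6.44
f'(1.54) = 51.01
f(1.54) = 21.24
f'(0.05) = -3.56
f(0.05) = -4.19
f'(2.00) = 84.00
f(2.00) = 52.00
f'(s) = 18*s^2 + 8*s - 4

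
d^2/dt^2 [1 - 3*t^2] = -6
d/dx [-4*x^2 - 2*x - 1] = -8*x - 2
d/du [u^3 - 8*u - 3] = 3*u^2 - 8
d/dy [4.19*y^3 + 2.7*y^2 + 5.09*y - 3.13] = 12.57*y^2 + 5.4*y + 5.09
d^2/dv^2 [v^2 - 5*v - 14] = 2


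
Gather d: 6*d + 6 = 6*d + 6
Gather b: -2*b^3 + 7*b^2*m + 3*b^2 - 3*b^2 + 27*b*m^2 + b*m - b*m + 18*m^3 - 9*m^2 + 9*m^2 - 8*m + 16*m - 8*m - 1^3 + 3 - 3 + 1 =-2*b^3 + 7*b^2*m + 27*b*m^2 + 18*m^3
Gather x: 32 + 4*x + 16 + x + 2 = 5*x + 50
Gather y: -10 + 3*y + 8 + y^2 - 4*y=y^2 - y - 2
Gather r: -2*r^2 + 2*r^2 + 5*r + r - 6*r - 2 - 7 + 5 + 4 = 0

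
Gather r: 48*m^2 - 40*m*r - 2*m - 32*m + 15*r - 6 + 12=48*m^2 - 34*m + r*(15 - 40*m) + 6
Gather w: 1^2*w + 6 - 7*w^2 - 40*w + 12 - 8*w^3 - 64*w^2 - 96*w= -8*w^3 - 71*w^2 - 135*w + 18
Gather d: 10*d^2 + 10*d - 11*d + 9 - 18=10*d^2 - d - 9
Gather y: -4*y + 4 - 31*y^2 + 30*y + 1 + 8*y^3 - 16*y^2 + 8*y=8*y^3 - 47*y^2 + 34*y + 5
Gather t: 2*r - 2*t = 2*r - 2*t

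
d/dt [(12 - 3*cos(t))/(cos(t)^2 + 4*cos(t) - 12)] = 3*(sin(t)^2 + 8*cos(t) + 3)*sin(t)/(cos(t)^2 + 4*cos(t) - 12)^2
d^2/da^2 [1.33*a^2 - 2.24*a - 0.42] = 2.66000000000000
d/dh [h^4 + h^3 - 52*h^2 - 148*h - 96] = 4*h^3 + 3*h^2 - 104*h - 148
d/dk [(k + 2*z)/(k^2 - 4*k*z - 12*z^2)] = -1/(k^2 - 12*k*z + 36*z^2)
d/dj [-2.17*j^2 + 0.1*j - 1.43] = 0.1 - 4.34*j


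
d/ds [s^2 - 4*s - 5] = 2*s - 4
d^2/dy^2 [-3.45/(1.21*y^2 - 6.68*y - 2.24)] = (-10.10229*y^2 + 55.77132*y + 3.45*(2.42*y - 6.68)*(4.84*y - 13.36) + 18.70176)/(-1.21*y^2 + 6.68*y + 2.24)^3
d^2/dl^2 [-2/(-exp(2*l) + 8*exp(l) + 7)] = 8*((2 - exp(l))*(-exp(2*l) + 8*exp(l) + 7) - 2*(exp(l) - 4)^2*exp(l))*exp(l)/(-exp(2*l) + 8*exp(l) + 7)^3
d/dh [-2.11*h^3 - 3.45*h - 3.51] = -6.33*h^2 - 3.45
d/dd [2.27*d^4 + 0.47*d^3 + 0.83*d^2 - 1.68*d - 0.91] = 9.08*d^3 + 1.41*d^2 + 1.66*d - 1.68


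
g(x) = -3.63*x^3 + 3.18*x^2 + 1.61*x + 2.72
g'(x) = -10.89*x^2 + 6.36*x + 1.61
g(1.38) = 1.46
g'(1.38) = -10.35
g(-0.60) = 3.68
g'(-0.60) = -6.13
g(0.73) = 4.18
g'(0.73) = 0.45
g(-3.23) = 153.02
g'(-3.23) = -132.55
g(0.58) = 4.02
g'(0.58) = 1.64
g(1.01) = 3.85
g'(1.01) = -3.08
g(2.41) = -25.74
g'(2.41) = -46.31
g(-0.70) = 4.40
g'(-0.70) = -8.18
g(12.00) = -5792.68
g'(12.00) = -1490.23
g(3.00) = -61.84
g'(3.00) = -77.32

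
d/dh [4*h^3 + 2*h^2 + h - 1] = 12*h^2 + 4*h + 1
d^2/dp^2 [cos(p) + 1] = -cos(p)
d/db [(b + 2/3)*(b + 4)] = 2*b + 14/3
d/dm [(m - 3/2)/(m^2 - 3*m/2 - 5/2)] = (-4*m^2 + 12*m - 19)/(4*m^4 - 12*m^3 - 11*m^2 + 30*m + 25)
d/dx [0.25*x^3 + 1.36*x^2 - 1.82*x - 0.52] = 0.75*x^2 + 2.72*x - 1.82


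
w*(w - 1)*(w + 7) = w^3 + 6*w^2 - 7*w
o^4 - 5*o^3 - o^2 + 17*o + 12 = (o - 4)*(o - 3)*(o + 1)^2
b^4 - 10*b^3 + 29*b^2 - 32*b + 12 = (b - 6)*(b - 2)*(b - 1)^2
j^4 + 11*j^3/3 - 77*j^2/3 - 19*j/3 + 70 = (j - 3)*(j - 2)*(j + 5/3)*(j + 7)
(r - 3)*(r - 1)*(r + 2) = r^3 - 2*r^2 - 5*r + 6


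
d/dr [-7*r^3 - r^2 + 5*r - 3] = -21*r^2 - 2*r + 5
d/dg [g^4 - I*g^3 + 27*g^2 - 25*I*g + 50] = 4*g^3 - 3*I*g^2 + 54*g - 25*I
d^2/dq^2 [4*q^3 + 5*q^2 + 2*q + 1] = 24*q + 10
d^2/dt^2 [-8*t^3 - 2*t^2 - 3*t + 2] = -48*t - 4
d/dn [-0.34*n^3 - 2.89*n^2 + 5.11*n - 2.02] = -1.02*n^2 - 5.78*n + 5.11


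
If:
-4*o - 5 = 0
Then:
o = -5/4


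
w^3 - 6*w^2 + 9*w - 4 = (w - 4)*(w - 1)^2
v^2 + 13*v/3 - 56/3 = (v - 8/3)*(v + 7)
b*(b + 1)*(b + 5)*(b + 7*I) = b^4 + 6*b^3 + 7*I*b^3 + 5*b^2 + 42*I*b^2 + 35*I*b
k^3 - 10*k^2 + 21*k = k*(k - 7)*(k - 3)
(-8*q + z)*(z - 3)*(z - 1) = -8*q*z^2 + 32*q*z - 24*q + z^3 - 4*z^2 + 3*z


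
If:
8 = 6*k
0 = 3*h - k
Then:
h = 4/9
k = 4/3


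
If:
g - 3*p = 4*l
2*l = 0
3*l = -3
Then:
No Solution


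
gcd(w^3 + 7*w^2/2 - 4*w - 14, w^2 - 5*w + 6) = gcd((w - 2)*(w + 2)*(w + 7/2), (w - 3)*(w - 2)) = w - 2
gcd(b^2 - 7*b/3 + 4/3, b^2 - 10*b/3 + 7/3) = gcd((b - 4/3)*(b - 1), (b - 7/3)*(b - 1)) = b - 1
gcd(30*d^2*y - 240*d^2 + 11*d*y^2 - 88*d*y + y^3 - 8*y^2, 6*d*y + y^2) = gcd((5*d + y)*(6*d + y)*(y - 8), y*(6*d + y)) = 6*d + y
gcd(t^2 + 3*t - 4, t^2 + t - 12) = t + 4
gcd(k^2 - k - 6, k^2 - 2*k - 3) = k - 3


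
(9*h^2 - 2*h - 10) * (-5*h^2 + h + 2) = -45*h^4 + 19*h^3 + 66*h^2 - 14*h - 20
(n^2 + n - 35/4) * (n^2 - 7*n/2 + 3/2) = n^4 - 5*n^3/2 - 43*n^2/4 + 257*n/8 - 105/8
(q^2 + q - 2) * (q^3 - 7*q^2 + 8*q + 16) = q^5 - 6*q^4 - q^3 + 38*q^2 - 32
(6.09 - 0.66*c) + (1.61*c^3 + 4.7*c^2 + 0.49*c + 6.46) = 1.61*c^3 + 4.7*c^2 - 0.17*c + 12.55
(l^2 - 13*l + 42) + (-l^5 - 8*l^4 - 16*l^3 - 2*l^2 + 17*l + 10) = -l^5 - 8*l^4 - 16*l^3 - l^2 + 4*l + 52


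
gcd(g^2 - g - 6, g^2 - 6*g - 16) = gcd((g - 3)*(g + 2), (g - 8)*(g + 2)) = g + 2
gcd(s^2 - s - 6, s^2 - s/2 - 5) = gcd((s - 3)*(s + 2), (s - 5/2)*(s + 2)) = s + 2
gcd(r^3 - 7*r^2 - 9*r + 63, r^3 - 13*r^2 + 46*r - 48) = r - 3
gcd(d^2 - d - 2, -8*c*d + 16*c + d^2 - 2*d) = d - 2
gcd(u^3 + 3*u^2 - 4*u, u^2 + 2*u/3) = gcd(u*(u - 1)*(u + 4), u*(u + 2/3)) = u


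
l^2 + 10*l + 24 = (l + 4)*(l + 6)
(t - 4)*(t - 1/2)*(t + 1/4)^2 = t^4 - 4*t^3 - 3*t^2/16 + 23*t/32 + 1/8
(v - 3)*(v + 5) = v^2 + 2*v - 15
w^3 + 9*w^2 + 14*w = w*(w + 2)*(w + 7)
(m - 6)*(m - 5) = m^2 - 11*m + 30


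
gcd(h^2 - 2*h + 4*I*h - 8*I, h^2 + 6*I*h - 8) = h + 4*I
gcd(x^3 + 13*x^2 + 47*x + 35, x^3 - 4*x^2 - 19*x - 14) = x + 1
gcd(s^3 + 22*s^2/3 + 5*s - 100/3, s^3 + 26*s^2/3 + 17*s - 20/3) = s^2 + 9*s + 20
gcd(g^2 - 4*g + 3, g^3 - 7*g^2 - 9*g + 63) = g - 3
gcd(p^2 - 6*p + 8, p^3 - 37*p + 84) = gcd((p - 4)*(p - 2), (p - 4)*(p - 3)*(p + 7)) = p - 4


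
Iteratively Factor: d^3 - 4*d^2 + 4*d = (d - 2)*(d^2 - 2*d) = d*(d - 2)*(d - 2)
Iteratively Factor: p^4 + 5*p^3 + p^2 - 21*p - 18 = (p + 3)*(p^3 + 2*p^2 - 5*p - 6) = (p + 1)*(p + 3)*(p^2 + p - 6) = (p + 1)*(p + 3)^2*(p - 2)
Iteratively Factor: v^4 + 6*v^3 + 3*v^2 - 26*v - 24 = (v + 1)*(v^3 + 5*v^2 - 2*v - 24) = (v + 1)*(v + 3)*(v^2 + 2*v - 8) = (v + 1)*(v + 3)*(v + 4)*(v - 2)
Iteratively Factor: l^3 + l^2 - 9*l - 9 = (l - 3)*(l^2 + 4*l + 3) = (l - 3)*(l + 3)*(l + 1)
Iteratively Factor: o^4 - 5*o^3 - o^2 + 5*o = (o + 1)*(o^3 - 6*o^2 + 5*o) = (o - 1)*(o + 1)*(o^2 - 5*o) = (o - 5)*(o - 1)*(o + 1)*(o)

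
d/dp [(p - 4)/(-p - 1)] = -5/(p + 1)^2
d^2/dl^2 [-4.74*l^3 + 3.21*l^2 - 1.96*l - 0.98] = 6.42 - 28.44*l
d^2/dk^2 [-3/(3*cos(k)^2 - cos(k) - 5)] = 3*(-36*sin(k)^4 + 79*sin(k)^2 - 25*cos(k)/4 + 9*cos(3*k)/4 - 11)/(3*sin(k)^2 + cos(k) + 2)^3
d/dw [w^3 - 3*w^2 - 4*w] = 3*w^2 - 6*w - 4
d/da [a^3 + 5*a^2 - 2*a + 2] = 3*a^2 + 10*a - 2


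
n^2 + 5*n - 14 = (n - 2)*(n + 7)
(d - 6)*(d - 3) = d^2 - 9*d + 18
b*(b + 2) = b^2 + 2*b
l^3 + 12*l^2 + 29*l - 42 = (l - 1)*(l + 6)*(l + 7)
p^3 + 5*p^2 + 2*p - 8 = (p - 1)*(p + 2)*(p + 4)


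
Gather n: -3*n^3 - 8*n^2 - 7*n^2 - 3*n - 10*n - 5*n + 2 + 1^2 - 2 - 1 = -3*n^3 - 15*n^2 - 18*n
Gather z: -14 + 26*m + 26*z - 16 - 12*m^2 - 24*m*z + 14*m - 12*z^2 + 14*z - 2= -12*m^2 + 40*m - 12*z^2 + z*(40 - 24*m) - 32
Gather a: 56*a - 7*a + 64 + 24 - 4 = 49*a + 84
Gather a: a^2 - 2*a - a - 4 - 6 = a^2 - 3*a - 10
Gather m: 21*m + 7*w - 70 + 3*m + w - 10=24*m + 8*w - 80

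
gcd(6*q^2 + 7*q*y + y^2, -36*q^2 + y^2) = 6*q + y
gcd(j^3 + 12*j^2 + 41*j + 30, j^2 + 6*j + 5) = j^2 + 6*j + 5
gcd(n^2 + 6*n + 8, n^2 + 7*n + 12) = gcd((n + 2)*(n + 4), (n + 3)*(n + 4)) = n + 4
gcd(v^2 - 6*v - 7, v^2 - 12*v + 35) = v - 7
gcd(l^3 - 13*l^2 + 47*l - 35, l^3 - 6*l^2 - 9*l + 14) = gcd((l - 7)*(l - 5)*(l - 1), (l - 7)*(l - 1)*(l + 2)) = l^2 - 8*l + 7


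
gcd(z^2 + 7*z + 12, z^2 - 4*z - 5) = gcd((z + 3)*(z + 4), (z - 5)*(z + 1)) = 1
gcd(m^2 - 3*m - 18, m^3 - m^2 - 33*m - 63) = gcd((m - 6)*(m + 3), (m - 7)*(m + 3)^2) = m + 3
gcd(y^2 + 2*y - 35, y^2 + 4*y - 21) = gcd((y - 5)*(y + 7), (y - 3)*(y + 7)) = y + 7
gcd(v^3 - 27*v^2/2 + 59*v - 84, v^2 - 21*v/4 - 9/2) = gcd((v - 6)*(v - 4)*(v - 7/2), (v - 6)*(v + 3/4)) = v - 6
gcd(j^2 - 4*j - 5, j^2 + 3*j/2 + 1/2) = j + 1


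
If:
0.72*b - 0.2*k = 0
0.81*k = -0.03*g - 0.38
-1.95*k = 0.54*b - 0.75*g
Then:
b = -0.12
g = -1.19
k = -0.43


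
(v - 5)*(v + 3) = v^2 - 2*v - 15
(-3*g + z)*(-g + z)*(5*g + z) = 15*g^3 - 17*g^2*z + g*z^2 + z^3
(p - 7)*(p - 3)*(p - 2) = p^3 - 12*p^2 + 41*p - 42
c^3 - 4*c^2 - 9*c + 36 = (c - 4)*(c - 3)*(c + 3)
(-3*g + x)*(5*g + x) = -15*g^2 + 2*g*x + x^2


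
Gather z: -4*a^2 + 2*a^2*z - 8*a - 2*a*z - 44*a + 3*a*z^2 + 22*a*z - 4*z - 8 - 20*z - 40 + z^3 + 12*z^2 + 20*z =-4*a^2 - 52*a + z^3 + z^2*(3*a + 12) + z*(2*a^2 + 20*a - 4) - 48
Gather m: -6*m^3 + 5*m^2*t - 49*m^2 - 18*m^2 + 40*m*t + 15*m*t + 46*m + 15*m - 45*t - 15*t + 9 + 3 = -6*m^3 + m^2*(5*t - 67) + m*(55*t + 61) - 60*t + 12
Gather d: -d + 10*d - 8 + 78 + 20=9*d + 90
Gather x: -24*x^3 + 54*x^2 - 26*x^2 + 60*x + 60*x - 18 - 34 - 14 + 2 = -24*x^3 + 28*x^2 + 120*x - 64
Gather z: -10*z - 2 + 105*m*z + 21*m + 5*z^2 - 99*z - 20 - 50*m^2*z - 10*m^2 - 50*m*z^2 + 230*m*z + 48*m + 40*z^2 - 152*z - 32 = -10*m^2 + 69*m + z^2*(45 - 50*m) + z*(-50*m^2 + 335*m - 261) - 54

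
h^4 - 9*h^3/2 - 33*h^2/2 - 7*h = h*(h - 7)*(h + 1/2)*(h + 2)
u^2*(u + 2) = u^3 + 2*u^2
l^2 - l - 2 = (l - 2)*(l + 1)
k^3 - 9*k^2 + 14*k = k*(k - 7)*(k - 2)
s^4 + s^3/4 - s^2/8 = s^2*(s - 1/4)*(s + 1/2)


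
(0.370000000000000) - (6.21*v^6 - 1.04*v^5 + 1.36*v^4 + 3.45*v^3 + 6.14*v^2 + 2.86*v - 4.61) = -6.21*v^6 + 1.04*v^5 - 1.36*v^4 - 3.45*v^3 - 6.14*v^2 - 2.86*v + 4.98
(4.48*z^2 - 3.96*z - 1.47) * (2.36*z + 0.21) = 10.5728*z^3 - 8.4048*z^2 - 4.3008*z - 0.3087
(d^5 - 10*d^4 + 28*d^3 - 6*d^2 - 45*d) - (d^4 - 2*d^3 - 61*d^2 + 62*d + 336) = d^5 - 11*d^4 + 30*d^3 + 55*d^2 - 107*d - 336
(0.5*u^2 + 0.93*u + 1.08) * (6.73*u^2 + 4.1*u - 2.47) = 3.365*u^4 + 8.3089*u^3 + 9.8464*u^2 + 2.1309*u - 2.6676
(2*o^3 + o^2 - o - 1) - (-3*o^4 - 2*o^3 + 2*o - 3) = 3*o^4 + 4*o^3 + o^2 - 3*o + 2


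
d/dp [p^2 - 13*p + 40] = 2*p - 13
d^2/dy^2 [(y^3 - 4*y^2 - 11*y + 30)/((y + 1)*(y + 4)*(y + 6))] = 6*(-5*y^6 - 45*y^5 + 27*y^4 + 1581*y^3 + 7050*y^2 + 13980*y + 11144)/(y^9 + 33*y^8 + 465*y^7 + 3647*y^6 + 17394*y^5 + 51756*y^4 + 94888*y^3 + 102240*y^2 + 58752*y + 13824)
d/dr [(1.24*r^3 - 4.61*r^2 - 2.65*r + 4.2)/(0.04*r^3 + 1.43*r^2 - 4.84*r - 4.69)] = (1.9576*r^4 - 11.7912*r^3 + 8.1511*r^2 + 31.2298*r + 32.7565)/(0.0016*r^6 + 0.1144*r^5 + 1.6577*r^4 - 14.2176*r^3 + 10.0122*r^2 + 45.3992*r + 21.9961)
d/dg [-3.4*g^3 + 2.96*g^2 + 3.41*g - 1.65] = -10.2*g^2 + 5.92*g + 3.41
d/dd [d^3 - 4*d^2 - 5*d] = 3*d^2 - 8*d - 5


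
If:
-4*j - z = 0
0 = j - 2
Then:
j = 2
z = -8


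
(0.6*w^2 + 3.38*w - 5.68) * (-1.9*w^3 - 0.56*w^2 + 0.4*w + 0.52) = -1.14*w^5 - 6.758*w^4 + 9.1392*w^3 + 4.8448*w^2 - 0.5144*w - 2.9536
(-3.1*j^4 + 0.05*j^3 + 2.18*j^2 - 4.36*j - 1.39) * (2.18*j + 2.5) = -6.758*j^5 - 7.641*j^4 + 4.8774*j^3 - 4.0548*j^2 - 13.9302*j - 3.475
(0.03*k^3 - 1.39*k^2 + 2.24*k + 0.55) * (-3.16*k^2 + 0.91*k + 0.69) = -0.0948*k^5 + 4.4197*k^4 - 8.3226*k^3 - 0.6587*k^2 + 2.0461*k + 0.3795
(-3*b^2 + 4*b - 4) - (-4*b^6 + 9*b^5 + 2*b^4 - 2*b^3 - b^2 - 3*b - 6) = 4*b^6 - 9*b^5 - 2*b^4 + 2*b^3 - 2*b^2 + 7*b + 2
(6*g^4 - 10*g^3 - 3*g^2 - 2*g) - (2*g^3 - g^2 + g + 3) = 6*g^4 - 12*g^3 - 2*g^2 - 3*g - 3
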